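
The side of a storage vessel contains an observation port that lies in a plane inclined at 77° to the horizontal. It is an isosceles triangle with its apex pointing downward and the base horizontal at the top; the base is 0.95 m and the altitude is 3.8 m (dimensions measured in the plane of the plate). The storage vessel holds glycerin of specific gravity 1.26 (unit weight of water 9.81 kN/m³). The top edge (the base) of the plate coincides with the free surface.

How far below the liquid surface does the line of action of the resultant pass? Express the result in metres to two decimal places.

h_p = 1.85 m

γ = 1.26 × 9.81 = 12.3606 kN/m³.
Let θ = 77° be the plate's angle to the horizontal; measure y along the incline from where the plane meets the free surface. Vertical depth h = y·sinθ with sinθ = 0.974370.
With the apex down, the centroid sits h/3 = 3.8/3 = 1.26667 m below the base (the top edge), so y_c = 1.26667 m and h_c = 1.26667 × 0.974370 = 1.23421 m.
A = ½ × 0.95 × 3.8 = 1.805 m².
Resultant F = γ·h_c·A = 12.3606 × 1.23421 × 1.805 = 27.5363 kN.
I_c = b·h³/36 = 0.95 × 3.8³/36 = 1.44801 m⁴.
Centre of pressure: y_p = y_c + I_c/(y_c·A) = 1.26667 + 1.44801/(1.26667 × 1.805) = 1.26667 + 0.633331 = 1.9 m along the plane.
Vertically, h_p = y_p·sinθ = 1.9 × 0.974370 = 1.8513 m.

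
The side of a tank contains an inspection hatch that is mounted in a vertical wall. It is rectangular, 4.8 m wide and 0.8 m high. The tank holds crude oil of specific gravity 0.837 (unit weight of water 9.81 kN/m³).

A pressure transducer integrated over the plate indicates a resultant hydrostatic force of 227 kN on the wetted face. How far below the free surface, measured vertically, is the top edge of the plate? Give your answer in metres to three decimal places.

γ = 0.837 × 9.81 = 8.21097 kN/m³.
A = 4.8 × 0.8 = 3.84 m².
From F = γ·h_c·A, the centroid depth is h_c = 227/(8.21097 × 3.84) = 7.19946 m.
The centroid lies 0.8/2 = 0.4 m below the top edge, so the top edge sits at h_top = 7.19946 − 0.4 = 6.79946 m below the surface.

d_top ≈ 6.799 m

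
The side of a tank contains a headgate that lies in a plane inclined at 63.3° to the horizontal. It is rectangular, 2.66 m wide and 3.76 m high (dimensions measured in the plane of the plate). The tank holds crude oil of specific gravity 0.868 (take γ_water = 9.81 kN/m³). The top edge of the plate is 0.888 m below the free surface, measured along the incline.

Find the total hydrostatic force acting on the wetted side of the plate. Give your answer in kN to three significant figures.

γ = 0.868 × 9.81 = 8.51508 kN/m³.
Let θ = 63.3° be the plate's angle to the horizontal; measure y along the incline from where the plane meets the free surface. Vertical depth h = y·sinθ with sinθ = 0.893371.
The centroid lies 3.76/2 = 1.88 m below the top edge, so y_c = 0.888 + 1.88 = 2.768 m and h_c = 2.768 × 0.893371 = 2.47285 m.
A = 2.66 × 3.76 = 10.0016 m².
Resultant F = γ·h_c·A = 8.51508 × 2.47285 × 10.0016 = 210.599 kN.

F ≈ 211 kN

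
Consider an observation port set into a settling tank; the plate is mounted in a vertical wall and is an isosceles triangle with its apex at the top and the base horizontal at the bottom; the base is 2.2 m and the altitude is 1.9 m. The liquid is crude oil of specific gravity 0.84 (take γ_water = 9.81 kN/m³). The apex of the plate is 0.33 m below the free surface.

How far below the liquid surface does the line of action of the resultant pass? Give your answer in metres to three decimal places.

h_p = 1.722 m

γ = 0.84 × 9.81 = 8.2404 kN/m³.
With the apex up, the centroid sits 2h/3 = 2 × 1.9/3 = 1.26667 m below the apex, so the centroid depth is h_c = 0.33 + 1.26667 = 1.59667 m.
A = ½ × 2.2 × 1.9 = 2.09 m².
Resultant F = γ·h_c·A = 8.2404 × 1.59667 × 2.09 = 27.4985 kN.
I_c = b·h³/36 = 2.2 × 1.9³/36 = 0.419161 m⁴.
Centre of pressure: y_p = y_c + I_c/(y_c·A) = 1.59667 + 0.419161/(1.59667 × 2.09) = 1.59667 + 0.125609 = 1.72228 m along the plane.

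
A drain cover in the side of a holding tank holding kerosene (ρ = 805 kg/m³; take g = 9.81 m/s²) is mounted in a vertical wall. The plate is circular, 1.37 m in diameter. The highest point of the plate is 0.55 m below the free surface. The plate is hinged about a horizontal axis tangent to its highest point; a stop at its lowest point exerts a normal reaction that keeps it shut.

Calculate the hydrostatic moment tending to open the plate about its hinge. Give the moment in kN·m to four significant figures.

γ = ρg = 805 × 9.81 / 1000 = 7.89705 kN/m³.
The centroid is at the centre, 0.685 m below the top of the plate, so the centroid depth is h_c = 0.55 + 0.685 = 1.235 m.
A = π(0.685)² = 1.47411 m².
Resultant F = γ·h_c·A = 7.89705 × 1.235 × 1.47411 = 14.3768 kN.
I_c = πr⁴/4 = π × 0.685⁴/4 = 0.172923 m⁴.
Centre of pressure: y_p = y_c + I_c/(y_c·A) = 1.235 + 0.172923/(1.235 × 1.47411) = 1.235 + 0.0949852 = 1.32999 m along the plane.
The resultant acts 0.685 + 0.0949852 = 0.779985 m (along the plate) below the hinge at the top edge, so the moment about the hinge is M = F × 0.779985 = 14.3768 × 0.779985 = 11.2137 kN·m.

M ≈ 11.21 kN·m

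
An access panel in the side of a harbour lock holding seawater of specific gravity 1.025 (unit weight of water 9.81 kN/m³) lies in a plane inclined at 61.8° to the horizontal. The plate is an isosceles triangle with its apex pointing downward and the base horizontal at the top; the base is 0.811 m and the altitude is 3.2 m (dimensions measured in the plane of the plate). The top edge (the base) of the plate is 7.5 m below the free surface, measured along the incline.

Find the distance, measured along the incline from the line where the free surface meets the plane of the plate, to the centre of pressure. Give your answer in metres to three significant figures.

γ = 1.025 × 9.81 = 10.05525 kN/m³.
Let θ = 61.8° be the plate's angle to the horizontal; measure y along the incline from where the plane meets the free surface. Vertical depth h = y·sinθ with sinθ = 0.881303.
With the apex down, the centroid sits h/3 = 3.2/3 = 1.06667 m below the base (the top edge), so y_c = 7.5 + 1.06667 = 8.56667 m and h_c = 8.56667 × 0.881303 = 7.54983 m.
A = ½ × 0.811 × 3.2 = 1.2976 m².
Resultant F = γ·h_c·A = 10.05525 × 7.54983 × 1.2976 = 98.5079 kN.
I_c = b·h³/36 = 0.811 × 3.2³/36 = 0.73819 m⁴.
Centre of pressure: y_p = y_c + I_c/(y_c·A) = 8.56667 + 0.73819/(8.56667 × 1.2976) = 8.56667 + 0.0664072 = 8.63308 m along the plane.

y_p = 8.63 m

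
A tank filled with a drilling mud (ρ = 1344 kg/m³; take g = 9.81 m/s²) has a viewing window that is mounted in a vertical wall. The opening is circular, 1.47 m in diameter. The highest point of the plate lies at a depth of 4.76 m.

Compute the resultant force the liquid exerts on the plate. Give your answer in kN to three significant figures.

F ≈ 123 kN

γ = ρg = 1344 × 9.81 / 1000 = 13.18464 kN/m³.
The centroid is at the centre, 0.735 m below the top of the plate, so the centroid depth is h_c = 4.76 + 0.735 = 5.495 m.
A = π(0.735)² = 1.69717 m².
Resultant F = γ·h_c·A = 13.18464 × 5.495 × 1.69717 = 122.959 kN.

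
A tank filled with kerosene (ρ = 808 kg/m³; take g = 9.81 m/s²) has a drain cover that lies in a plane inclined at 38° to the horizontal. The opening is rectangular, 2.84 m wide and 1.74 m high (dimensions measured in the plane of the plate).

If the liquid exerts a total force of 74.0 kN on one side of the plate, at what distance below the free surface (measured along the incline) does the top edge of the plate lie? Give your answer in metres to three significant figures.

y_top ≈ 2.20 m

γ = ρg = 808 × 9.81 / 1000 = 7.92648 kN/m³.
A = 2.84 × 1.74 = 4.9416 m².
From F = γ·h_c·A, the centroid depth is h_c = 74.0/(7.92648 × 4.9416) = 1.88923 m.
Let θ = 38° be the plate's angle to the horizontal; measure y along the incline from where the plane meets the free surface. Vertical depth h = y·sinθ with sinθ = 0.615661.
Along the incline, y_c = h_c/sinθ = 1.88923/0.615661 = 3.06862 m.
The centroid lies 1.74/2 = 0.87 m below the top edge, so the top edge sits at y_top = 3.06862 − 0.87 = 2.19862 m along the incline.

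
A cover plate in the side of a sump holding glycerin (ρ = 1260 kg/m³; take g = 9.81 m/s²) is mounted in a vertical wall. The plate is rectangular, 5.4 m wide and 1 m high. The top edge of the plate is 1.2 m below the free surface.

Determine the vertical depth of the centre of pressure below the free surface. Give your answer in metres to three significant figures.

h_p = 1.75 m

γ = ρg = 1260 × 9.81 / 1000 = 12.3606 kN/m³.
The centroid lies 1/2 = 0.5 m below the top edge, so the centroid depth is h_c = 1.2 + 0.5 = 1.7 m.
A = 5.4 × 1 = 5.4 m².
Resultant F = γ·h_c·A = 12.3606 × 1.7 × 5.4 = 113.47 kN.
I_c = b·h³/12 = 5.4 × 1³/12 = 0.45 m⁴.
Centre of pressure: y_p = y_c + I_c/(y_c·A) = 1.7 + 0.45/(1.7 × 5.4) = 1.7 + 0.0490196 = 1.74902 m along the plane.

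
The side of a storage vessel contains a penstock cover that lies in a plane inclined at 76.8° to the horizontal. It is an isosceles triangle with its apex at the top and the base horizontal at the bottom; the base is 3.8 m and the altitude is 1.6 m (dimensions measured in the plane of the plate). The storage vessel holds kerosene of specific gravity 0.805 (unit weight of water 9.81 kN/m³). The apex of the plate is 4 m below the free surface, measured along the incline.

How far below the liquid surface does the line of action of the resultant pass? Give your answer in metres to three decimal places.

γ = 0.805 × 9.81 = 7.89705 kN/m³.
Let θ = 76.8° be the plate's angle to the horizontal; measure y along the incline from where the plane meets the free surface. Vertical depth h = y·sinθ with sinθ = 0.973579.
With the apex up, the centroid sits 2h/3 = 2 × 1.6/3 = 1.06667 m below the apex, so y_c = 4 + 1.06667 = 5.06667 m and h_c = 5.06667 × 0.973579 = 4.9328 m.
A = ½ × 3.8 × 1.6 = 3.04 m².
Resultant F = γ·h_c·A = 7.89705 × 4.9328 × 3.04 = 118.422 kN.
I_c = b·h³/36 = 3.8 × 1.6³/36 = 0.432356 m⁴.
Centre of pressure: y_p = y_c + I_c/(y_c·A) = 5.06667 + 0.432356/(5.06667 × 3.04) = 5.06667 + 0.0280702 = 5.09474 m along the plane.
Vertically, h_p = y_p·sinθ = 5.09474 × 0.973579 = 4.96013 m.

h_p = 4.960 m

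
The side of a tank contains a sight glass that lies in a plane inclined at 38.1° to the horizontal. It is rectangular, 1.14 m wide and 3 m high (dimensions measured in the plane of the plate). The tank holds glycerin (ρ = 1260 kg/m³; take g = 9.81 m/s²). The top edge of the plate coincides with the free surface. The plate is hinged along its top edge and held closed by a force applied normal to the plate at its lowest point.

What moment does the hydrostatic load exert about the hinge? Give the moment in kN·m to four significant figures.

M ≈ 78.25 kN·m

γ = ρg = 1260 × 9.81 / 1000 = 12.3606 kN/m³.
Let θ = 38.1° be the plate's angle to the horizontal; measure y along the incline from where the plane meets the free surface. Vertical depth h = y·sinθ with sinθ = 0.617036.
The centroid lies 3/2 = 1.5 m below the top edge, so y_c = 1.5 m and h_c = 1.5 × 0.617036 = 0.925554 m.
A = 1.14 × 3 = 3.42 m².
Resultant F = γ·h_c·A = 12.3606 × 0.925554 × 3.42 = 39.1262 kN.
I_c = b·h³/12 = 1.14 × 3³/12 = 2.565 m⁴.
Centre of pressure: y_p = y_c + I_c/(y_c·A) = 1.5 + 2.565/(1.5 × 3.42) = 1.5 + 0.5 = 2 m along the plane.
The resultant acts 1.5 + 0.5 = 2 m (along the plate) below the hinge at the top edge, so the moment about the hinge is M = F × 2 = 39.1262 × 2 = 78.2524 kN·m.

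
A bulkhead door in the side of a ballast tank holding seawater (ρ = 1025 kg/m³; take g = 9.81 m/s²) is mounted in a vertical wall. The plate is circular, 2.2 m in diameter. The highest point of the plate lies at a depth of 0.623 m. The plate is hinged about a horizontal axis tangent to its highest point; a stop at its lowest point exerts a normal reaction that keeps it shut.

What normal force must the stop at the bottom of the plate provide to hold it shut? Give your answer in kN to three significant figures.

P ≈ 38.2 kN

γ = ρg = 1025 × 9.81 / 1000 = 10.05525 kN/m³.
The centroid is at the centre, 1.1 m below the top of the plate, so the centroid depth is h_c = 0.623 + 1.1 = 1.723 m.
A = π(1.1)² = 3.80133 m².
Resultant F = γ·h_c·A = 10.05525 × 1.723 × 3.80133 = 65.8588 kN.
I_c = πr⁴/4 = π × 1.1⁴/4 = 1.1499 m⁴.
Centre of pressure: y_p = y_c + I_c/(y_c·A) = 1.723 + 1.1499/(1.723 × 3.80133) = 1.723 + 0.175566 = 1.89857 m along the plane.
The resultant acts 1.1 + 0.175566 = 1.27557 m (along the plate) below the hinge at the top edge, so the moment about the hinge is M = F × 1.27557 = 65.8588 × 1.27557 = 84.0075 kN·m.
A normal force at the bottom, 2.2 m from the hinge, must supply this moment: P = 84.0075/2.2 = 38.1852 kN.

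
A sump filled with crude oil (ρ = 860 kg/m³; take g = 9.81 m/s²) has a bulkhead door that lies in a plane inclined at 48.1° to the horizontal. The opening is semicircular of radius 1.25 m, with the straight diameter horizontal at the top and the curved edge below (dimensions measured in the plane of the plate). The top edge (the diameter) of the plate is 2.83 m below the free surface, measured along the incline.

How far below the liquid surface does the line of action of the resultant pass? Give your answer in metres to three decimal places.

h_p = 2.525 m

γ = ρg = 860 × 9.81 / 1000 = 8.4366 kN/m³.
Let θ = 48.1° be the plate's angle to the horizontal; measure y along the incline from where the plane meets the free surface. Vertical depth h = y·sinθ with sinθ = 0.744312.
The centroid of a semicircle lies 4r/(3π) = 0.530516 m from the diameter, here below the top edge, so y_c = 2.83 + 0.530516 = 3.36052 m and h_c = 3.36052 × 0.744312 = 2.50128 m.
A = πr²/2 = π × 1.25²/2 = 2.45437 m².
Resultant F = γ·h_c·A = 8.4366 × 2.50128 × 2.45437 = 51.7928 kN.
I_c = (π/8 − 8/(9π))·r⁴ = 0.109757 × 1.25⁴ = 0.267961 m⁴.
Centre of pressure: y_p = y_c + I_c/(y_c·A) = 3.36052 + 0.267961/(3.36052 × 2.45437) = 3.36052 + 0.0324882 = 3.39301 m along the plane.
Vertically, h_p = y_p·sinθ = 3.39301 × 0.744312 = 2.52546 m.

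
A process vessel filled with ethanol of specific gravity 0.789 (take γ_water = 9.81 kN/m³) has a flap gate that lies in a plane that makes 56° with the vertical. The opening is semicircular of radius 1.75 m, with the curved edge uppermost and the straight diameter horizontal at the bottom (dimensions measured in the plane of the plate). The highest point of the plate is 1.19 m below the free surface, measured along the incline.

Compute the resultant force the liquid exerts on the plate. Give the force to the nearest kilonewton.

γ = 0.789 × 9.81 = 7.74009 kN/m³.
The plate makes 56° with the vertical, i.e. θ = 90° − 56° = 34° to the horizontal. Measuring y along the incline from the free-surface line, vertical depth h = y·sinθ with sinθ = 0.559193.
The centroid lies 4r/(3π) = 0.742723 m above the diameter, so r − 4r/(3π) = 1.75 − 0.742723 = 1.00728 m below the topmost point, so y_c = 1.19 + 1.00728 = 2.19728 m and h_c = 2.19728 × 0.559193 = 1.2287 m.
A = πr²/2 = π × 1.75²/2 = 4.81056 m².
Resultant F = γ·h_c·A = 7.74009 × 1.2287 × 4.81056 = 45.7496 kN.

F ≈ 46 kN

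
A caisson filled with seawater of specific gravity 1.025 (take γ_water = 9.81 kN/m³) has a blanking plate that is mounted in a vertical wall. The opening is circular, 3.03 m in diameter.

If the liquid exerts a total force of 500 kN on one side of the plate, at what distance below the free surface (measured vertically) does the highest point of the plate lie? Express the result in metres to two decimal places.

d_top ≈ 5.38 m

γ = 1.025 × 9.81 = 10.05525 kN/m³.
A = π(1.515)² = 7.21066 m².
From F = γ·h_c·A, the centroid depth is h_c = 500/(10.05525 × 7.21066) = 6.89608 m.
The centroid is at the centre, 1.515 m below the top of the plate, so the highest point sits at h_top = 6.89608 − 1.515 = 5.38108 m below the surface.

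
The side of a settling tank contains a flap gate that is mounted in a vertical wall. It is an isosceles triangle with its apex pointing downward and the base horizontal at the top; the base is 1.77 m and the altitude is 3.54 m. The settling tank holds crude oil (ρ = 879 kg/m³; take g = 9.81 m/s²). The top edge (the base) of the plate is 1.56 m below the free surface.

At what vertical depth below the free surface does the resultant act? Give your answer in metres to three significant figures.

h_p = 2.99 m

γ = ρg = 879 × 9.81 / 1000 = 8.62299 kN/m³.
With the apex down, the centroid sits h/3 = 3.54/3 = 1.18 m below the base (the top edge), so the centroid depth is h_c = 1.56 + 1.18 = 2.74 m.
A = ½ × 1.77 × 3.54 = 3.1329 m².
Resultant F = γ·h_c·A = 8.62299 × 2.74 × 3.1329 = 74.021 kN.
I_c = b·h³/36 = 1.77 × 3.54³/36 = 2.18112 m⁴.
Centre of pressure: y_p = y_c + I_c/(y_c·A) = 2.74 + 2.18112/(2.74 × 3.1329) = 2.74 + 0.254087 = 2.99409 m along the plane.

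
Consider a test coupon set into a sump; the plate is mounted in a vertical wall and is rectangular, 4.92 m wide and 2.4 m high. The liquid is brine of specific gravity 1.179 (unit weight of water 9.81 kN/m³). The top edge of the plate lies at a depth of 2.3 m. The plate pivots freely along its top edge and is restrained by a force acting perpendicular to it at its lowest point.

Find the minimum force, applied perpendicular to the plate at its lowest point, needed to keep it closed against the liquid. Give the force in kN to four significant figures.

γ = 1.179 × 9.81 = 11.56599 kN/m³.
The centroid lies 2.4/2 = 1.2 m below the top edge, so the centroid depth is h_c = 2.3 + 1.2 = 3.5 m.
A = 4.92 × 2.4 = 11.808 m².
Resultant F = γ·h_c·A = 11.56599 × 3.5 × 11.808 = 477.999 kN.
I_c = b·h³/12 = 4.92 × 2.4³/12 = 5.66784 m⁴.
Centre of pressure: y_p = y_c + I_c/(y_c·A) = 3.5 + 5.66784/(3.5 × 11.808) = 3.5 + 0.137143 = 3.63714 m along the plane.
The resultant acts 1.2 + 0.137143 = 1.33714 m (along the plate) below the hinge at the top edge, so the moment about the hinge is M = F × 1.33714 = 477.999 × 1.33714 = 639.152 kN·m.
A normal force at the bottom, 2.4 m from the hinge, must supply this moment: P = 639.152/2.4 = 266.313 kN.

P ≈ 266.3 kN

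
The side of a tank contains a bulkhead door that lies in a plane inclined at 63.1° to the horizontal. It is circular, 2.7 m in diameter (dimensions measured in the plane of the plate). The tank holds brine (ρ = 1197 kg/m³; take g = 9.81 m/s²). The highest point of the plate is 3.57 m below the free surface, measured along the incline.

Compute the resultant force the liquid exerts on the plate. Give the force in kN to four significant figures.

F ≈ 295.0 kN

γ = ρg = 1197 × 9.81 / 1000 = 11.74257 kN/m³.
Let θ = 63.1° be the plate's angle to the horizontal; measure y along the incline from where the plane meets the free surface. Vertical depth h = y·sinθ with sinθ = 0.891798.
The centroid is at the centre, 1.35 m below the top of the plate, so y_c = 3.57 + 1.35 = 4.92 m and h_c = 4.92 × 0.891798 = 4.38765 m.
A = π(1.35)² = 5.72555 m².
Resultant F = γ·h_c·A = 11.74257 × 4.38765 × 5.72555 = 294.993 kN.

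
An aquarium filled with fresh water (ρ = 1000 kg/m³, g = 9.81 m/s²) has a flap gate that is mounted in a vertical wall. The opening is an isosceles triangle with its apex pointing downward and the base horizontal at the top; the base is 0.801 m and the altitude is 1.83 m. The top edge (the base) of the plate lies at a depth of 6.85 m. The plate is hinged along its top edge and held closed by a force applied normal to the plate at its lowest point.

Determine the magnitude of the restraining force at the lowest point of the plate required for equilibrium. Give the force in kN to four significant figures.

γ = ρg = 1000 × 9.81 = 9810 N/m³ = 9.81 kN/m³.
With the apex down, the centroid sits h/3 = 1.83/3 = 0.61 m below the base (the top edge), so the centroid depth is h_c = 6.85 + 0.61 = 7.46 m.
A = ½ × 0.801 × 1.83 = 0.732915 m².
Resultant F = γ·h_c·A = 9.81 × 7.46 × 0.732915 = 53.6366 kN.
I_c = b·h³/36 = 0.801 × 1.83³/36 = 0.136359 m⁴.
Centre of pressure: y_p = y_c + I_c/(y_c·A) = 7.46 + 0.136359/(7.46 × 0.732915) = 7.46 + 0.0249397 = 7.48494 m along the plane.
The resultant acts 0.61 + 0.0249397 = 0.63494 m (along the plate) below the hinge at the top edge, so the moment about the hinge is M = F × 0.63494 = 53.6366 × 0.63494 = 34.056 kN·m.
A normal force at the bottom, 1.83 m from the hinge, must supply this moment: P = 34.056/1.83 = 18.6098 kN.

P ≈ 18.61 kN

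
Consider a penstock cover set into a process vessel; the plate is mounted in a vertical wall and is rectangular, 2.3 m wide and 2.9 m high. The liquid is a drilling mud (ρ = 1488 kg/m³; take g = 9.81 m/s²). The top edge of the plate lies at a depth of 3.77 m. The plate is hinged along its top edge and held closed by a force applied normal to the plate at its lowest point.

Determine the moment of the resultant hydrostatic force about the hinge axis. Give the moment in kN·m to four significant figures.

M ≈ 805.2 kN·m

γ = ρg = 1488 × 9.81 / 1000 = 14.59728 kN/m³.
The centroid lies 2.9/2 = 1.45 m below the top edge, so the centroid depth is h_c = 3.77 + 1.45 = 5.22 m.
A = 2.3 × 2.9 = 6.67 m².
Resultant F = γ·h_c·A = 14.59728 × 5.22 × 6.67 = 508.239 kN.
I_c = b·h³/12 = 2.3 × 2.9³/12 = 4.67456 m⁴.
Centre of pressure: y_p = y_c + I_c/(y_c·A) = 5.22 + 4.67456/(5.22 × 6.67) = 5.22 + 0.134259 = 5.35426 m along the plane.
The resultant acts 1.45 + 0.134259 = 1.58426 m (along the plate) below the hinge at the top edge, so the moment about the hinge is M = F × 1.58426 = 508.239 × 1.58426 = 805.183 kN·m.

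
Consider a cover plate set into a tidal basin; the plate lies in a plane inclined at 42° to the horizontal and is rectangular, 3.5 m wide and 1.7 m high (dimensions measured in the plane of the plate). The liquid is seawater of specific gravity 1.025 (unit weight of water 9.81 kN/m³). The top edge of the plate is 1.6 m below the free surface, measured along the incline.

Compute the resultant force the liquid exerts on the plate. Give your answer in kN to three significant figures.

γ = 1.025 × 9.81 = 10.05525 kN/m³.
Let θ = 42° be the plate's angle to the horizontal; measure y along the incline from where the plane meets the free surface. Vertical depth h = y·sinθ with sinθ = 0.669131.
The centroid lies 1.7/2 = 0.85 m below the top edge, so y_c = 1.6 + 0.85 = 2.45 m and h_c = 2.45 × 0.669131 = 1.63937 m.
A = 3.5 × 1.7 = 5.95 m².
Resultant F = γ·h_c·A = 10.05525 × 1.63937 × 5.95 = 98.0814 kN.

F ≈ 98.1 kN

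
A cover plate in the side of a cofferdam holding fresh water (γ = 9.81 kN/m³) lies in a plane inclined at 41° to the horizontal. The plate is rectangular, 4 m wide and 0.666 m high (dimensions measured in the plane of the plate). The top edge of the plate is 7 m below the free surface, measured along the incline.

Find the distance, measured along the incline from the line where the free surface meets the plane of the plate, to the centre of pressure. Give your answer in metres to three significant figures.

y_p = 7.34 m

γ = 9.81 kN/m³.
Let θ = 41° be the plate's angle to the horizontal; measure y along the incline from where the plane meets the free surface. Vertical depth h = y·sinθ with sinθ = 0.656059.
The centroid lies 0.666/2 = 0.333 m below the top edge, so y_c = 7 + 0.333 = 7.333 m and h_c = 7.333 × 0.656059 = 4.81088 m.
A = 4 × 0.666 = 2.664 m².
Resultant F = γ·h_c·A = 9.81 × 4.81088 × 2.664 = 125.727 kN.
I_c = b·h³/12 = 4 × 0.666³/12 = 0.0984694 m⁴.
Centre of pressure: y_p = y_c + I_c/(y_c·A) = 7.333 + 0.0984694/(7.333 × 2.664) = 7.333 + 0.00504064 = 7.33804 m along the plane.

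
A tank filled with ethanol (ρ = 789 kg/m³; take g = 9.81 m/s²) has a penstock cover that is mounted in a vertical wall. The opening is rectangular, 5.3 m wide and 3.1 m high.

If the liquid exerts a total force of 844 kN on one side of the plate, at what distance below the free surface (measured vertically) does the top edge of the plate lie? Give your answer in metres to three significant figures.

d_top ≈ 5.09 m

γ = ρg = 789 × 9.81 / 1000 = 7.74009 kN/m³.
A = 5.3 × 3.1 = 16.43 m².
From F = γ·h_c·A, the centroid depth is h_c = 844/(7.74009 × 16.43) = 6.6368 m.
The centroid lies 3.1/2 = 1.55 m below the top edge, so the top edge sits at h_top = 6.6368 − 1.55 = 5.0868 m below the surface.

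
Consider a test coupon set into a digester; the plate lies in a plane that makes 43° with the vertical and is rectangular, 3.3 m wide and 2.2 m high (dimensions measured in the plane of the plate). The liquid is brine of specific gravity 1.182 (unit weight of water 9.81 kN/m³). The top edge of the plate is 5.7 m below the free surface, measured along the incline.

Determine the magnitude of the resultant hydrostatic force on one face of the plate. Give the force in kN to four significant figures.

γ = 1.182 × 9.81 = 11.59542 kN/m³.
The plate makes 43° with the vertical, i.e. θ = 90° − 43° = 47° to the horizontal. Measuring y along the incline from the free-surface line, vertical depth h = y·sinθ with sinθ = 0.731354.
The centroid lies 2.2/2 = 1.1 m below the top edge, so y_c = 5.7 + 1.1 = 6.8 m and h_c = 6.8 × 0.731354 = 4.97321 m.
A = 3.3 × 2.2 = 7.26 m².
Resultant F = γ·h_c·A = 11.59542 × 4.97321 × 7.26 = 418.658 kN.

F ≈ 418.7 kN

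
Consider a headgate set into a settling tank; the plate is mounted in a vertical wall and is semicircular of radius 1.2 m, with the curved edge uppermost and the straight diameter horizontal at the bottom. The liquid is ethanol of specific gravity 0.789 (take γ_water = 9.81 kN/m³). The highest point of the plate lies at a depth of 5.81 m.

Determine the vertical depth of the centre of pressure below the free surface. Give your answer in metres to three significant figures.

h_p = 6.52 m

γ = 0.789 × 9.81 = 7.74009 kN/m³.
The centroid lies 4r/(3π) = 0.509296 m above the diameter, so r − 4r/(3π) = 1.2 − 0.509296 = 0.690704 m below the topmost point, so the centroid depth is h_c = 5.81 + 0.690704 = 6.5007 m.
A = πr²/2 = π × 1.2²/2 = 2.26195 m².
Resultant F = γ·h_c·A = 7.74009 × 6.5007 × 2.26195 = 113.812 kN.
I_c = (π/8 − 8/(9π))·r⁴ = 0.109757 × 1.2⁴ = 0.227592 m⁴.
Centre of pressure: y_p = y_c + I_c/(y_c·A) = 6.5007 + 0.227592/(6.5007 × 2.26195) = 6.5007 + 0.015478 = 6.51618 m along the plane.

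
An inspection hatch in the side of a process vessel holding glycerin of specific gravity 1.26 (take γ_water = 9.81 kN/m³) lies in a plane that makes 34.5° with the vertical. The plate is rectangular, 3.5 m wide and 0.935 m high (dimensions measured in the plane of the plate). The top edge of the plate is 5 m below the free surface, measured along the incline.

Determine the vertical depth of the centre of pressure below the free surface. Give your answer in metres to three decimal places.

γ = 1.26 × 9.81 = 12.3606 kN/m³.
The plate makes 34.5° with the vertical, i.e. θ = 90° − 34.5° = 55.5° to the horizontal. Measuring y along the incline from the free-surface line, vertical depth h = y·sinθ with sinθ = 0.824126.
The centroid lies 0.935/2 = 0.4675 m below the top edge, so y_c = 5 + 0.4675 = 5.4675 m and h_c = 5.4675 × 0.824126 = 4.50591 m.
A = 3.5 × 0.935 = 3.2725 m².
Resultant F = γ·h_c·A = 12.3606 × 4.50591 × 3.2725 = 182.264 kN.
I_c = b·h³/12 = 3.5 × 0.935³/12 = 0.238408 m⁴.
Centre of pressure: y_p = y_c + I_c/(y_c·A) = 5.4675 + 0.238408/(5.4675 × 3.2725) = 5.4675 + 0.0133245 = 5.48082 m along the plane.
Vertically, h_p = y_p·sinθ = 5.48082 × 0.824126 = 4.51689 m.

h_p = 4.517 m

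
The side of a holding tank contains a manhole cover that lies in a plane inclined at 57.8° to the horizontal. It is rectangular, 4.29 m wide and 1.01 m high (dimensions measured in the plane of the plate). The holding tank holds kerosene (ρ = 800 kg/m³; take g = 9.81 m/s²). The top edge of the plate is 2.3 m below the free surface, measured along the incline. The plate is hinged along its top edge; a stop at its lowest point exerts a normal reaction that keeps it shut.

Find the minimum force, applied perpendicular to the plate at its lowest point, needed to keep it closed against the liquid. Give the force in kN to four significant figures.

γ = ρg = 800 × 9.81 / 1000 = 7.848 kN/m³.
Let θ = 57.8° be the plate's angle to the horizontal; measure y along the incline from where the plane meets the free surface. Vertical depth h = y·sinθ with sinθ = 0.846193.
The centroid lies 1.01/2 = 0.505 m below the top edge, so y_c = 2.3 + 0.505 = 2.805 m and h_c = 2.805 × 0.846193 = 2.37357 m.
A = 4.29 × 1.01 = 4.3329 m².
Resultant F = γ·h_c·A = 7.848 × 2.37357 × 4.3329 = 80.7123 kN.
I_c = b·h³/12 = 4.29 × 1.01³/12 = 0.368333 m⁴.
Centre of pressure: y_p = y_c + I_c/(y_c·A) = 2.805 + 0.368333/(2.805 × 4.3329) = 2.805 + 0.030306 = 2.83531 m along the plane.
The resultant acts 0.505 + 0.030306 = 0.535306 m (along the plate) below the hinge at the top edge, so the moment about the hinge is M = F × 0.535306 = 80.7123 × 0.535306 = 43.2058 kN·m.
A normal force at the bottom, 1.01 m from the hinge, must supply this moment: P = 43.2058/1.01 = 42.778 kN.

P ≈ 42.78 kN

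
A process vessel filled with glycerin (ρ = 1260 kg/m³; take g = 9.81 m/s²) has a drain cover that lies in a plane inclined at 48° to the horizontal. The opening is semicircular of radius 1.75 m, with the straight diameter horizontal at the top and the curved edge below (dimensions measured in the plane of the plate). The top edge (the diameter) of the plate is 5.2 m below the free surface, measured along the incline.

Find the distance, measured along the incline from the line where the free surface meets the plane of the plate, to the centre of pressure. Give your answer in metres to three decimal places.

γ = ρg = 1260 × 9.81 / 1000 = 12.3606 kN/m³.
Let θ = 48° be the plate's angle to the horizontal; measure y along the incline from where the plane meets the free surface. Vertical depth h = y·sinθ with sinθ = 0.743145.
The centroid of a semicircle lies 4r/(3π) = 0.742723 m from the diameter, here below the top edge, so y_c = 5.2 + 0.742723 = 5.94272 m and h_c = 5.94272 × 0.743145 = 4.4163 m.
A = πr²/2 = π × 1.75²/2 = 4.81056 m².
Resultant F = γ·h_c·A = 12.3606 × 4.4163 × 4.81056 = 262.599 kN.
I_c = (π/8 − 8/(9π))·r⁴ = 0.109757 × 1.75⁴ = 1.0294 m⁴.
Centre of pressure: y_p = y_c + I_c/(y_c·A) = 5.94272 + 1.0294/(5.94272 × 4.81056) = 5.94272 + 0.0360084 = 5.97873 m along the plane.

y_p = 5.979 m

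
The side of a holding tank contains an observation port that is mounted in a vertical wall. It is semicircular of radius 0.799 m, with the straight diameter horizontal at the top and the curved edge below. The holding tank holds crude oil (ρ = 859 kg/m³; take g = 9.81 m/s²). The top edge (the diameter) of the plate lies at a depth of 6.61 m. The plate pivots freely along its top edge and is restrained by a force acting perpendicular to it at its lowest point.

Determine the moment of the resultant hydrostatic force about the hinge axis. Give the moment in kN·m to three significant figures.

γ = ρg = 859 × 9.81 / 1000 = 8.42679 kN/m³.
The centroid of a semicircle lies 4r/(3π) = 0.339106 m from the diameter, here below the top edge, so the centroid depth is h_c = 6.61 + 0.339106 = 6.94911 m.
A = πr²/2 = π × 0.799²/2 = 1.0028 m².
Resultant F = γ·h_c·A = 8.42679 × 6.94911 × 1.0028 = 58.7227 kN.
I_c = (π/8 − 8/(9π))·r⁴ = 0.109757 × 0.799⁴ = 0.0447321 m⁴.
Centre of pressure: y_p = y_c + I_c/(y_c·A) = 6.94911 + 0.0447321/(6.94911 × 1.0028) = 6.94911 + 0.00641912 = 6.95553 m along the plane.
The resultant acts 0.339106 + 0.00641912 = 0.345525 m (along the plate) below the hinge at the top edge, so the moment about the hinge is M = F × 0.345525 = 58.7227 × 0.345525 = 20.2902 kN·m.

M ≈ 20.3 kN·m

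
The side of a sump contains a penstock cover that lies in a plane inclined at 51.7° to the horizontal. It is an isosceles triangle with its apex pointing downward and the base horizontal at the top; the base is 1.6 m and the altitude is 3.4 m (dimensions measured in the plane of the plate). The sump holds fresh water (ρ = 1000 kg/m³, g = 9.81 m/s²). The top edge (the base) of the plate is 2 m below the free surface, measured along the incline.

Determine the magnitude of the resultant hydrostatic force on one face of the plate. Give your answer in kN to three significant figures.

γ = ρg = 1000 × 9.81 = 9810 N/m³ = 9.81 kN/m³.
Let θ = 51.7° be the plate's angle to the horizontal; measure y along the incline from where the plane meets the free surface. Vertical depth h = y·sinθ with sinθ = 0.784776.
With the apex down, the centroid sits h/3 = 3.4/3 = 1.13333 m below the base (the top edge), so y_c = 2 + 1.13333 = 3.13333 m and h_c = 3.13333 × 0.784776 = 2.45896 m.
A = ½ × 1.6 × 3.4 = 2.72 m².
Resultant F = γ·h_c·A = 9.81 × 2.45896 × 2.72 = 65.6129 kN.

F ≈ 65.6 kN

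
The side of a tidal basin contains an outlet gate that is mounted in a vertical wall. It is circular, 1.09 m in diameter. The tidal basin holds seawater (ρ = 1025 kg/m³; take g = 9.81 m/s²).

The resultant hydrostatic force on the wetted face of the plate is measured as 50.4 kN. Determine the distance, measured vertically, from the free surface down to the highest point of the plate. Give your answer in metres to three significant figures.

d_top ≈ 4.83 m

γ = ρg = 1025 × 9.81 / 1000 = 10.05525 kN/m³.
A = π(0.545)² = 0.933132 m².
From F = γ·h_c·A, the centroid depth is h_c = 50.4/(10.05525 × 0.933132) = 5.37149 m.
The centroid is at the centre, 0.545 m below the top of the plate, so the highest point sits at h_top = 5.37149 − 0.545 = 4.82649 m below the surface.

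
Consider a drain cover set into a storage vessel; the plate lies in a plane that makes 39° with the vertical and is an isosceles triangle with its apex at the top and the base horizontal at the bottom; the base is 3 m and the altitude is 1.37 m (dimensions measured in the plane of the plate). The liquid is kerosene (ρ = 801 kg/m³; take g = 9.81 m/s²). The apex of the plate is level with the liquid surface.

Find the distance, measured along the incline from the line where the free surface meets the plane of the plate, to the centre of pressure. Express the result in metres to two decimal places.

γ = ρg = 801 × 9.81 / 1000 = 7.85781 kN/m³.
The plate makes 39° with the vertical, i.e. θ = 90° − 39° = 51° to the horizontal. Measuring y along the incline from the free-surface line, vertical depth h = y·sinθ with sinθ = 0.777146.
With the apex up, the centroid sits 2h/3 = 2 × 1.37/3 = 0.913333 m below the apex, so y_c = 0.913333 m and h_c = 0.913333 × 0.777146 = 0.709793 m.
A = ½ × 3 × 1.37 = 2.055 m².
Resultant F = γ·h_c·A = 7.85781 × 0.709793 × 2.055 = 11.4616 kN.
I_c = b·h³/36 = 3 × 1.37³/36 = 0.214279 m⁴.
Centre of pressure: y_p = y_c + I_c/(y_c·A) = 0.913333 + 0.214279/(0.913333 × 2.055) = 0.913333 + 0.114166 = 1.0275 m along the plane.

y_p = 1.03 m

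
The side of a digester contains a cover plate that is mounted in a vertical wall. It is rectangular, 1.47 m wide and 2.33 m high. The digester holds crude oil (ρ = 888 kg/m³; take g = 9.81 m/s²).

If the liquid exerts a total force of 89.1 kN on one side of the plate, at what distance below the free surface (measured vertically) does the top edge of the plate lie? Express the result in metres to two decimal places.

γ = ρg = 888 × 9.81 / 1000 = 8.71128 kN/m³.
A = 1.47 × 2.33 = 3.4251 m².
From F = γ·h_c·A, the centroid depth is h_c = 89.1/(8.71128 × 3.4251) = 2.98622 m.
The centroid lies 2.33/2 = 1.165 m below the top edge, so the top edge sits at h_top = 2.98622 − 1.165 = 1.82122 m below the surface.

d_top ≈ 1.82 m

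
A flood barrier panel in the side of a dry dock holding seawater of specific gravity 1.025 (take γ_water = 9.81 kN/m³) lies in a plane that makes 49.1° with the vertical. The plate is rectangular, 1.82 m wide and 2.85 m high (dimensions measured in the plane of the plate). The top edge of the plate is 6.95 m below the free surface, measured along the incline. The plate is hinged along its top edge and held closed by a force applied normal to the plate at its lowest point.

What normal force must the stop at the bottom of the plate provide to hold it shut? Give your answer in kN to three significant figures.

P ≈ 151 kN

γ = 1.025 × 9.81 = 10.05525 kN/m³.
The plate makes 49.1° with the vertical, i.e. θ = 90° − 49.1° = 40.9° to the horizontal. Measuring y along the incline from the free-surface line, vertical depth h = y·sinθ with sinθ = 0.654741.
The centroid lies 2.85/2 = 1.425 m below the top edge, so y_c = 6.95 + 1.425 = 8.375 m and h_c = 8.375 × 0.654741 = 5.48346 m.
A = 1.82 × 2.85 = 5.187 m².
Resultant F = γ·h_c·A = 10.05525 × 5.48346 × 5.187 = 285.999 kN.
I_c = b·h³/12 = 1.82 × 2.85³/12 = 3.51095 m⁴.
Centre of pressure: y_p = y_c + I_c/(y_c·A) = 8.375 + 3.51095/(8.375 × 5.187) = 8.375 + 0.0808209 = 8.45582 m along the plane.
The resultant acts 1.425 + 0.0808209 = 1.50582 m (along the plate) below the hinge at the top edge, so the moment about the hinge is M = F × 1.50582 = 285.999 × 1.50582 = 430.663 kN·m.
A normal force at the bottom, 2.85 m from the hinge, must supply this moment: P = 430.663/2.85 = 151.11 kN.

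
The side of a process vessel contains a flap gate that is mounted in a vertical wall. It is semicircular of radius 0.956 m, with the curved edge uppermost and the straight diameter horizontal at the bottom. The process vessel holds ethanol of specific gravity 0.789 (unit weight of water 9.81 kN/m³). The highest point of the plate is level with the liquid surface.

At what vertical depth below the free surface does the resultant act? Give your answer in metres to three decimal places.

h_p = 0.666 m

γ = 0.789 × 9.81 = 7.74009 kN/m³.
The centroid lies 4r/(3π) = 0.405739 m above the diameter, so r − 4r/(3π) = 0.956 − 0.405739 = 0.550261 m below the topmost point, so the centroid depth is h_c = 0.550261 m.
A = πr²/2 = π × 0.956²/2 = 1.43561 m².
Resultant F = γ·h_c·A = 7.74009 × 0.550261 × 1.43561 = 6.11436 kN.
I_c = (π/8 − 8/(9π))·r⁴ = 0.109757 × 0.956⁴ = 0.0916777 m⁴.
Centre of pressure: y_p = y_c + I_c/(y_c·A) = 0.550261 + 0.0916777/(0.550261 × 1.43561) = 0.550261 + 0.116054 = 0.666315 m along the plane.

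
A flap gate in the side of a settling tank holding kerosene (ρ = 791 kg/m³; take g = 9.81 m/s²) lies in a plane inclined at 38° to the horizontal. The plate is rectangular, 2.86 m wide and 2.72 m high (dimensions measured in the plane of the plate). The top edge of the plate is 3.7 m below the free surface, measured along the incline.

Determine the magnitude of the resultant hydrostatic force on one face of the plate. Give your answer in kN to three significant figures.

F ≈ 188 kN

γ = ρg = 791 × 9.81 / 1000 = 7.75971 kN/m³.
Let θ = 38° be the plate's angle to the horizontal; measure y along the incline from where the plane meets the free surface. Vertical depth h = y·sinθ with sinθ = 0.615661.
The centroid lies 2.72/2 = 1.36 m below the top edge, so y_c = 3.7 + 1.36 = 5.06 m and h_c = 5.06 × 0.615661 = 3.11524 m.
A = 2.86 × 2.72 = 7.7792 m².
Resultant F = γ·h_c·A = 7.75971 × 3.11524 × 7.7792 = 188.049 kN.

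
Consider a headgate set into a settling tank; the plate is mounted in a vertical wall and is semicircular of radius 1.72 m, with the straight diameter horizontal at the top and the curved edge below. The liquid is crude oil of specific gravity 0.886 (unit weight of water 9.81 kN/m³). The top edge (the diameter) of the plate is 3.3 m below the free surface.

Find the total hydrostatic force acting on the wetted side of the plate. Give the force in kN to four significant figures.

γ = 0.886 × 9.81 = 8.69166 kN/m³.
The centroid of a semicircle lies 4r/(3π) = 0.729991 m from the diameter, here below the top edge, so the centroid depth is h_c = 3.3 + 0.729991 = 4.02999 m.
A = πr²/2 = π × 1.72²/2 = 4.64704 m².
Resultant F = γ·h_c·A = 8.69166 × 4.02999 × 4.64704 = 162.773 kN.

F ≈ 162.8 kN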